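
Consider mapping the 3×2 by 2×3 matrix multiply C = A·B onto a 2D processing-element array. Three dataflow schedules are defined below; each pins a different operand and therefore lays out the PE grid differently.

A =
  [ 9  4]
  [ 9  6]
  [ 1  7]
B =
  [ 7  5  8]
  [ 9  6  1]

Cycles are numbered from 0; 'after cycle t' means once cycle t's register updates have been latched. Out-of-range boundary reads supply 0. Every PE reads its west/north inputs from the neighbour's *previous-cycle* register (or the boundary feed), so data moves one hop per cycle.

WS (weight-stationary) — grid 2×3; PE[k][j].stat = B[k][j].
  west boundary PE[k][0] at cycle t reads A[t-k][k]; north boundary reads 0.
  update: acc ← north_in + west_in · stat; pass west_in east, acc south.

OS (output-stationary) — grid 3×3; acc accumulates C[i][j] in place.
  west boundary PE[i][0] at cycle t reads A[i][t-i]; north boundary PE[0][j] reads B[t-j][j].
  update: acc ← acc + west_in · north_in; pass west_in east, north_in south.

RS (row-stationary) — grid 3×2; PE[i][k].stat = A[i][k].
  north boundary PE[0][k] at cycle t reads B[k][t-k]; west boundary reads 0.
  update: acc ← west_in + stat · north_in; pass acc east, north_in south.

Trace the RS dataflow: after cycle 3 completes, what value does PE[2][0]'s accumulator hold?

PE[2][0].acc = 5

Tracing RS — 3×2 array, target PE[2][0]:
  @0  [1,0]  acc 0  |  →0  ↓0
  @0  [2,0]  acc 0  |  →0  ↓0
  @1  [1,0]  acc 63  |  →63  ↓7
  @1  [2,0]  acc 0  |  →0  ↓0
  @2  [1,0]  acc 45  |  →45  ↓5
  @2  [2,0]  acc 7  |  →7  ↓7
  @3  [1,0]  acc 72  |  →72  ↓8
  @3  [2,0]  acc 5  |  →5  ↓5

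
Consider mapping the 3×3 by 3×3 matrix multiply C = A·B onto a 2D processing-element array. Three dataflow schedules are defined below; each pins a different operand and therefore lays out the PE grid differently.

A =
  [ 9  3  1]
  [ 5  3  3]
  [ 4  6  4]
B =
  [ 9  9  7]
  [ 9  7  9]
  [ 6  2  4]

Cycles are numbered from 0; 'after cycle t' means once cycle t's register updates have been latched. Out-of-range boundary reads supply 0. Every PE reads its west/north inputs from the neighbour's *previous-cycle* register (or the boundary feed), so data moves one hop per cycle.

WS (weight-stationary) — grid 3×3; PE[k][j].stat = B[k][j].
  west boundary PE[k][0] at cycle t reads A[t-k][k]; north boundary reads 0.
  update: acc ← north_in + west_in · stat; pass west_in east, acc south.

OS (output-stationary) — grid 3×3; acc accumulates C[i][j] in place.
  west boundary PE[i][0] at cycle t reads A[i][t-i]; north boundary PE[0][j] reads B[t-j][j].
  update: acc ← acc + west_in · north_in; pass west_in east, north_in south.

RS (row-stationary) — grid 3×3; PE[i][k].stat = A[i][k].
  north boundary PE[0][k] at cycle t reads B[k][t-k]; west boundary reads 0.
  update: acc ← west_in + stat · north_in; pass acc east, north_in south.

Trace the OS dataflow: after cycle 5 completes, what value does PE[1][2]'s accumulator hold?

OS (3×3). Following PE[1][2] plus its west/north inputs:
  cycle 0: PE[0][2] → acc 0, east 0, south 0
  cycle 0: PE[1][1] → acc 0, east 0, south 0
  cycle 0: PE[1][2] → acc 0, east 0, south 0
  cycle 1: PE[0][2] → acc 0, east 0, south 0
  cycle 1: PE[1][1] → acc 0, east 0, south 0
  cycle 1: PE[1][2] → acc 0, east 0, south 0
  cycle 2: PE[0][2] → acc 63, east 9, south 7
  cycle 2: PE[1][1] → acc 45, east 5, south 9
  cycle 2: PE[1][2] → acc 0, east 0, south 0
  cycle 3: PE[0][2] → acc 90, east 3, south 9
  cycle 3: PE[1][1] → acc 66, east 3, south 7
  cycle 3: PE[1][2] → acc 35, east 5, south 7
  cycle 4: PE[0][2] → acc 94, east 1, south 4
  cycle 4: PE[1][1] → acc 72, east 3, south 2
  cycle 4: PE[1][2] → acc 62, east 3, south 9
  cycle 5: PE[0][2] → acc 94, east 0, south 0
  cycle 5: PE[1][1] → acc 72, east 0, south 0
  cycle 5: PE[1][2] → acc 74, east 3, south 4

PE[1][2].acc = 74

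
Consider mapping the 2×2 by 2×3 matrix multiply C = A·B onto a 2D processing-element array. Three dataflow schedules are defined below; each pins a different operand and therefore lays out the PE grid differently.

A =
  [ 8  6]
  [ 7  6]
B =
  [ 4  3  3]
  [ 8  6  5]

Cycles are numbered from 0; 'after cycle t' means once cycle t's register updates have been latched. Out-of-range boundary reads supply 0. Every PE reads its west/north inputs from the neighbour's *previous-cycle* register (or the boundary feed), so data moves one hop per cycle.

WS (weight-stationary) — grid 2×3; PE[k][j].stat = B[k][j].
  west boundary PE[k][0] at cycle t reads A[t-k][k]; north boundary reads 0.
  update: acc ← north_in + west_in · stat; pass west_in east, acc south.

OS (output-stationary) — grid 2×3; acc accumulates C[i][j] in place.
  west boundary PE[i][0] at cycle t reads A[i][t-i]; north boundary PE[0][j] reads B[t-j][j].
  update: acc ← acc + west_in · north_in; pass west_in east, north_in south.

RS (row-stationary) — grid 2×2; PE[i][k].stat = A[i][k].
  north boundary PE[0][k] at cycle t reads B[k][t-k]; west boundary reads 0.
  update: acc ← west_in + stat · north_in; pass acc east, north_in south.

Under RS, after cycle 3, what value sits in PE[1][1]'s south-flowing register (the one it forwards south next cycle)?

Tracing RS — 2×2 array, target PE[1][1]:
  after 0 — PE[0][1] acc=0, pass-E 0, pass-S 0
  after 0 — PE[1][0] acc=0, pass-E 0, pass-S 0
  after 0 — PE[1][1] acc=0, pass-E 0, pass-S 0
  after 1 — PE[0][1] acc=80, pass-E 80, pass-S 8
  after 1 — PE[1][0] acc=28, pass-E 28, pass-S 4
  after 1 — PE[1][1] acc=0, pass-E 0, pass-S 0
  after 2 — PE[0][1] acc=60, pass-E 60, pass-S 6
  after 2 — PE[1][0] acc=21, pass-E 21, pass-S 3
  after 2 — PE[1][1] acc=76, pass-E 76, pass-S 8
  after 3 — PE[0][1] acc=54, pass-E 54, pass-S 5
  after 3 — PE[1][0] acc=21, pass-E 21, pass-S 3
  after 3 — PE[1][1] acc=57, pass-E 57, pass-S 6

register = 6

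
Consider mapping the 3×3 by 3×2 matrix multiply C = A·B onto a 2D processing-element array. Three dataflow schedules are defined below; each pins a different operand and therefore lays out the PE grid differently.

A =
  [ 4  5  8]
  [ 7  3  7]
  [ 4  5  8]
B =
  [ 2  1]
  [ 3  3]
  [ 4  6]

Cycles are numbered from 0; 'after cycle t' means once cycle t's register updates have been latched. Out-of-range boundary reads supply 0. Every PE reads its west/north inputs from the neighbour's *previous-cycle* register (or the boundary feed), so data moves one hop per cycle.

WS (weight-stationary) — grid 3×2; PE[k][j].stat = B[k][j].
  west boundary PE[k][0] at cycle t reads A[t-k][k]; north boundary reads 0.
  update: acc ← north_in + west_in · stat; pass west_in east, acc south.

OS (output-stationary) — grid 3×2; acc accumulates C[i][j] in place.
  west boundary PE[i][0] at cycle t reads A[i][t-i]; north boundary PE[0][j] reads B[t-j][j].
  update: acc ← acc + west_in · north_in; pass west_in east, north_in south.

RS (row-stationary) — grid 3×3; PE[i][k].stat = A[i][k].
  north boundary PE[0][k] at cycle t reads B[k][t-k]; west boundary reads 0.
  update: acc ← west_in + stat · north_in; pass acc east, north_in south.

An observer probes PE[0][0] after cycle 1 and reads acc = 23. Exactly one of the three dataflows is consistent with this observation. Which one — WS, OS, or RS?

WS (3×2 grid), PE[0][0]:
  after 0 — PE[0][0] acc=8, pass-E 4, pass-S 8
  after 1 — PE[0][0] acc=14, pass-E 7, pass-S 14
OS (3×2 grid), PE[0][0]:
  after 0 — PE[0][0] acc=8, pass-E 4, pass-S 2
  after 1 — PE[0][0] acc=23, pass-E 5, pass-S 3
RS (3×3 grid), PE[0][0]:
  after 0 — PE[0][0] acc=8, pass-E 8, pass-S 2
  after 1 — PE[0][0] acc=4, pass-E 4, pass-S 1

dataflow = OS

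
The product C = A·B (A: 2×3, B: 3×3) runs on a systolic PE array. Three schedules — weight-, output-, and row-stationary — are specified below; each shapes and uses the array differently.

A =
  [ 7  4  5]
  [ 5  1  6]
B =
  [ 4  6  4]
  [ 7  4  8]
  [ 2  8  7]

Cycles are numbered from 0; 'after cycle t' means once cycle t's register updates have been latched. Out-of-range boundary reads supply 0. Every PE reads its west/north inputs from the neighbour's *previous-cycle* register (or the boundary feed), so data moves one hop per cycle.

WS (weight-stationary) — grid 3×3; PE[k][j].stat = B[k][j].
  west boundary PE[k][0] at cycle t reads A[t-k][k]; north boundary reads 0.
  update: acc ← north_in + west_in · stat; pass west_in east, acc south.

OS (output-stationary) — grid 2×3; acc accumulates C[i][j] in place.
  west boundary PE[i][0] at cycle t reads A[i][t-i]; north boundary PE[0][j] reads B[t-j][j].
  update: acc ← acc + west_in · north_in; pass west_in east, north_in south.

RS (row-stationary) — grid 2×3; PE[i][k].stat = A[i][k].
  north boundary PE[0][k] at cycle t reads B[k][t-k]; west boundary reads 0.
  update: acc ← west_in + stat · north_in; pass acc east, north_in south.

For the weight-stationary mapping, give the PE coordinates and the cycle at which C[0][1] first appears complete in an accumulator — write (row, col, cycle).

(row, col, cycle) = (2, 1, 3)

WS: C[0][1] accumulates in PE[2][1]:
  [0] (2,1) acc=0 (h:0 v:0)
  [1] (2,1) acc=0 (h:0 v:0)
  [2] (2,1) acc=0 (h:0 v:0)
  [3] (2,1) acc=98 (h:5 v:98)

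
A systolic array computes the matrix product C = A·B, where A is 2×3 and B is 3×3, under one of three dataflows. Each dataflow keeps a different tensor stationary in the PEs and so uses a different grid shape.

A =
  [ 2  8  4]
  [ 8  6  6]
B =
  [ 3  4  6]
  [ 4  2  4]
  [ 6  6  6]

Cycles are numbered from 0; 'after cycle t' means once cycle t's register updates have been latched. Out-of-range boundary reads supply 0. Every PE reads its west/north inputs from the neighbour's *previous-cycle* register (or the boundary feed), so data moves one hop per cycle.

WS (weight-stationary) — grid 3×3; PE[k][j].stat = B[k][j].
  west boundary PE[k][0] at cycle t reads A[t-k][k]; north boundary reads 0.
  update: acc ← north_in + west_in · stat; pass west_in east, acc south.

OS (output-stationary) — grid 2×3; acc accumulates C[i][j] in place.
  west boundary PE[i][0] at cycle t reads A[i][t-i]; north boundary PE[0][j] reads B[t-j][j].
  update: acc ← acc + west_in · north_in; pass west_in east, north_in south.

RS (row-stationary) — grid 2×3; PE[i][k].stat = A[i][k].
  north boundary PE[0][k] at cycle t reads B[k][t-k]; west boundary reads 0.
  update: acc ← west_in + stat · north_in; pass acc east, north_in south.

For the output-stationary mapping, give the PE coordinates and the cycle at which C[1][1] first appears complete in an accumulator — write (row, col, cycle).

OS: C[1][1] accumulates in PE[1][1]:
  c0 r1c1: 0 / 0 / 0
  c1 r1c1: 0 / 0 / 0
  c2 r1c1: 32 / 8 / 4
  c3 r1c1: 44 / 6 / 2
  c4 r1c1: 80 / 6 / 6

(row, col, cycle) = (1, 1, 4)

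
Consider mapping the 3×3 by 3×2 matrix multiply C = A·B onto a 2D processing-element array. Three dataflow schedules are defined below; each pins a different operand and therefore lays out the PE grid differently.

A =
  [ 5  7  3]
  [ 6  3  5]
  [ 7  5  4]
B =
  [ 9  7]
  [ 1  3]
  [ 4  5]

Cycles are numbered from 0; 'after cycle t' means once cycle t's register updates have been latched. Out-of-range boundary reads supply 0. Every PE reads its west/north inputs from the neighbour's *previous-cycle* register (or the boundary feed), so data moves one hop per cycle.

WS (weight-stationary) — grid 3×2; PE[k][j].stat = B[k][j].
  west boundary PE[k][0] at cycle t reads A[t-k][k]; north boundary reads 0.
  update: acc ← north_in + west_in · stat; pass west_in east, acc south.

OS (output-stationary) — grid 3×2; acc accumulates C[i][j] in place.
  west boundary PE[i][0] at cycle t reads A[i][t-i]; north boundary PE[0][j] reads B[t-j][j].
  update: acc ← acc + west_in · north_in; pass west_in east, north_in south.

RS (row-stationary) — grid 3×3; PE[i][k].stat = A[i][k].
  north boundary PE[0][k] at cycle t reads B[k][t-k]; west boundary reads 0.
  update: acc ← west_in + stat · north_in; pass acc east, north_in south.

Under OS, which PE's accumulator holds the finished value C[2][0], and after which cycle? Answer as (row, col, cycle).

Under OS, C[2][0] lands at PE[2][0]:
  after 0 — PE[2][0] acc=0, pass-E 0, pass-S 0
  after 1 — PE[2][0] acc=0, pass-E 0, pass-S 0
  after 2 — PE[2][0] acc=63, pass-E 7, pass-S 9
  after 3 — PE[2][0] acc=68, pass-E 5, pass-S 1
  after 4 — PE[2][0] acc=84, pass-E 4, pass-S 4

(row, col, cycle) = (2, 0, 4)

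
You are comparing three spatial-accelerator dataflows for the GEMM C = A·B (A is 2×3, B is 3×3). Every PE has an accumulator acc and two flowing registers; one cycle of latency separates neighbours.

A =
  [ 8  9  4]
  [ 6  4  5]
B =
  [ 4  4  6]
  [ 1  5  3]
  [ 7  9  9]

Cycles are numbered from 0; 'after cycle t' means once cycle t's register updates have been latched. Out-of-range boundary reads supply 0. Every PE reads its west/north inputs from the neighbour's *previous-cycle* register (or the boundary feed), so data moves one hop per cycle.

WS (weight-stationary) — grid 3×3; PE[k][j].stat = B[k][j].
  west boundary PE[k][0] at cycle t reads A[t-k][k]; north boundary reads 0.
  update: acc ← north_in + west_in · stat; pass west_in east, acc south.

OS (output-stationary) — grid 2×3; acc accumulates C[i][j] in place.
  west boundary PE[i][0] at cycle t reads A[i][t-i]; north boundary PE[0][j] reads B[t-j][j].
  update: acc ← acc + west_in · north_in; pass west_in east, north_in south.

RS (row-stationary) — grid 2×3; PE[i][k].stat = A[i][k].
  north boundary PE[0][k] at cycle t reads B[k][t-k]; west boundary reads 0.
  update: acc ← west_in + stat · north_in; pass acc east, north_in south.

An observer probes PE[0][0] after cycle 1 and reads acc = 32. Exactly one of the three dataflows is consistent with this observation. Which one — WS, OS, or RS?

— WS: 3×3; PE[0][0] trace:
  t=0 PE[0][0]: acc=32 h=8 v=32
  t=1 PE[0][0]: acc=24 h=6 v=24
— OS: 2×3; PE[0][0] trace:
  t=0 PE[0][0]: acc=32 h=8 v=4
  t=1 PE[0][0]: acc=41 h=9 v=1
— RS: 2×3; PE[0][0] trace:
  t=0 PE[0][0]: acc=32 h=32 v=4
  t=1 PE[0][0]: acc=32 h=32 v=4

dataflow = RS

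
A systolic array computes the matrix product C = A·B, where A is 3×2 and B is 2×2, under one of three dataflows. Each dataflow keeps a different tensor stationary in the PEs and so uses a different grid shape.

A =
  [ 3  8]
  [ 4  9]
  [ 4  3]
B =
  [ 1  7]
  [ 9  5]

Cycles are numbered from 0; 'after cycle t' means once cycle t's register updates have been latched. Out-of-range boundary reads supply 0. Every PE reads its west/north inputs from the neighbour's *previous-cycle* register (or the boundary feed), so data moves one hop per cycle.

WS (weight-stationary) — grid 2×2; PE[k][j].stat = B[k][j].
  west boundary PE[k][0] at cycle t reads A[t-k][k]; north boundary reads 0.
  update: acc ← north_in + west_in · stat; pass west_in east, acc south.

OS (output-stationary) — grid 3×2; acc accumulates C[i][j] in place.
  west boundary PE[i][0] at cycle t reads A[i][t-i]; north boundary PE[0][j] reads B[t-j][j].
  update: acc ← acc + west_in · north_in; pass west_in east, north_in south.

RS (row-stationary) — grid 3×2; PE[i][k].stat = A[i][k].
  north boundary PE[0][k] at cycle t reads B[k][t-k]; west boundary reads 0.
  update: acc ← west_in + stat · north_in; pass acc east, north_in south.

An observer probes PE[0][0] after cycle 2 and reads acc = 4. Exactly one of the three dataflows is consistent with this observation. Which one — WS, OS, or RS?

— WS: 2×2; PE[0][0] trace:
  after 0 — PE[0][0] acc=3, pass-E 3, pass-S 3
  after 1 — PE[0][0] acc=4, pass-E 4, pass-S 4
  after 2 — PE[0][0] acc=4, pass-E 4, pass-S 4
— OS: 3×2; PE[0][0] trace:
  after 0 — PE[0][0] acc=3, pass-E 3, pass-S 1
  after 1 — PE[0][0] acc=75, pass-E 8, pass-S 9
  after 2 — PE[0][0] acc=75, pass-E 0, pass-S 0
— RS: 3×2; PE[0][0] trace:
  after 0 — PE[0][0] acc=3, pass-E 3, pass-S 1
  after 1 — PE[0][0] acc=21, pass-E 21, pass-S 7
  after 2 — PE[0][0] acc=0, pass-E 0, pass-S 0

dataflow = WS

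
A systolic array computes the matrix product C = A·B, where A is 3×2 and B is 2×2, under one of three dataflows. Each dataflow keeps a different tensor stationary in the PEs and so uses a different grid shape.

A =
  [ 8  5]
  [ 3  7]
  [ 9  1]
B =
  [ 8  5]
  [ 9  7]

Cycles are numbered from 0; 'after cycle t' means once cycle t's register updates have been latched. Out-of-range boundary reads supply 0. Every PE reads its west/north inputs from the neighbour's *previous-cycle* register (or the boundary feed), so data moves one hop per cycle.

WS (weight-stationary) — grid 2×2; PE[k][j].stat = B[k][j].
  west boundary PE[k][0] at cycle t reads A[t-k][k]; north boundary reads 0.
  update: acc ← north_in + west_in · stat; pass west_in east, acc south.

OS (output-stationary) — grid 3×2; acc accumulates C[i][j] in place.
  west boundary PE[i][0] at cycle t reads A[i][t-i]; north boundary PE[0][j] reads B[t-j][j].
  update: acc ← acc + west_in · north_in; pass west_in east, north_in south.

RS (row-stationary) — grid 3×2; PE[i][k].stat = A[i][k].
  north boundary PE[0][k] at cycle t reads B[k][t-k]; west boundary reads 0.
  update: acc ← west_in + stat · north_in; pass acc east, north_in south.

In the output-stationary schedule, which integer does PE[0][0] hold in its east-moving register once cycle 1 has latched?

register = 5

Tracing OS — 3×2 array, target PE[0][0]:
  @0  [0,0]  acc 64  |  →8  ↓8
  @1  [0,0]  acc 109  |  →5  ↓9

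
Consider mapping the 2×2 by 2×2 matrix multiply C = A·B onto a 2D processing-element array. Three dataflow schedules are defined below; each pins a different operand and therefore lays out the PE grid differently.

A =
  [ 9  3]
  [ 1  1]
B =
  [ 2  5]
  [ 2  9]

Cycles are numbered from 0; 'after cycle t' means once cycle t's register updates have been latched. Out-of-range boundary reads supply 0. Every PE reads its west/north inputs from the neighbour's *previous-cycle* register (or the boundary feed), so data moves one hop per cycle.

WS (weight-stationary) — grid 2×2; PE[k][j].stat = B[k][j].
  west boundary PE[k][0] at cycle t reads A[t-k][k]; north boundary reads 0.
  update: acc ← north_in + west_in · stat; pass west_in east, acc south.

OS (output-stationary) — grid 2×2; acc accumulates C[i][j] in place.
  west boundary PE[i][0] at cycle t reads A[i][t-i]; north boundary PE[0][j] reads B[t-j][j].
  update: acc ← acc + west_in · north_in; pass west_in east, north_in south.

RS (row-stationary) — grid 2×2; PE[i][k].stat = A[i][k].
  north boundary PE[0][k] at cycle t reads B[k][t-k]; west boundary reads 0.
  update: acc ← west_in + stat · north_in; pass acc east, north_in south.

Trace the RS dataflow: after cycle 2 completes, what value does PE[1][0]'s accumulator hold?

PE[1][0].acc = 5

RS on a 2×2 grid — tracing PE[1][0] and its feeders:
  c0 r0c0: 18 / 18 / 2
  c0 r1c0: 0 / 0 / 0
  c1 r0c0: 45 / 45 / 5
  c1 r1c0: 2 / 2 / 2
  c2 r0c0: 0 / 0 / 0
  c2 r1c0: 5 / 5 / 5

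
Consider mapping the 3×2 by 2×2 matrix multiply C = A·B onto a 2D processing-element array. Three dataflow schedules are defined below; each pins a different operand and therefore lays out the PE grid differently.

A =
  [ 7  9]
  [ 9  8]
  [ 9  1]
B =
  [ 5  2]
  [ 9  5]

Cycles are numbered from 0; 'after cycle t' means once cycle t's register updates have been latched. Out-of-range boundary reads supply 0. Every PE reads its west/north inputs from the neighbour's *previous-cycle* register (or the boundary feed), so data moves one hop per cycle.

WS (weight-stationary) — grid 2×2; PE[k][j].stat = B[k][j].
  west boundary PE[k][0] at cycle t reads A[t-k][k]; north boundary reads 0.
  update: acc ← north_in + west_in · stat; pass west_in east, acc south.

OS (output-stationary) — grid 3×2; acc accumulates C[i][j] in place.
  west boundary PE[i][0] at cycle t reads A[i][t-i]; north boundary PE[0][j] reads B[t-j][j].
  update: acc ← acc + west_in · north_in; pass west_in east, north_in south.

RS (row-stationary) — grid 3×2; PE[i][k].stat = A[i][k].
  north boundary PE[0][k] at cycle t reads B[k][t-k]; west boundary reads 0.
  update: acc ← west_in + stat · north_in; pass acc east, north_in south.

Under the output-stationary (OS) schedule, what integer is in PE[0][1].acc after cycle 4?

PE[0][1].acc = 59

OS on a 3×2 grid — tracing PE[0][1] and its feeders:
  @0  [0,0]  acc 35  |  →7  ↓5
  @0  [0,1]  acc 0  |  →0  ↓0
  @1  [0,0]  acc 116  |  →9  ↓9
  @1  [0,1]  acc 14  |  →7  ↓2
  @2  [0,0]  acc 116  |  →0  ↓0
  @2  [0,1]  acc 59  |  →9  ↓5
  @3  [0,0]  acc 116  |  →0  ↓0
  @3  [0,1]  acc 59  |  →0  ↓0
  @4  [0,0]  acc 116  |  →0  ↓0
  @4  [0,1]  acc 59  |  →0  ↓0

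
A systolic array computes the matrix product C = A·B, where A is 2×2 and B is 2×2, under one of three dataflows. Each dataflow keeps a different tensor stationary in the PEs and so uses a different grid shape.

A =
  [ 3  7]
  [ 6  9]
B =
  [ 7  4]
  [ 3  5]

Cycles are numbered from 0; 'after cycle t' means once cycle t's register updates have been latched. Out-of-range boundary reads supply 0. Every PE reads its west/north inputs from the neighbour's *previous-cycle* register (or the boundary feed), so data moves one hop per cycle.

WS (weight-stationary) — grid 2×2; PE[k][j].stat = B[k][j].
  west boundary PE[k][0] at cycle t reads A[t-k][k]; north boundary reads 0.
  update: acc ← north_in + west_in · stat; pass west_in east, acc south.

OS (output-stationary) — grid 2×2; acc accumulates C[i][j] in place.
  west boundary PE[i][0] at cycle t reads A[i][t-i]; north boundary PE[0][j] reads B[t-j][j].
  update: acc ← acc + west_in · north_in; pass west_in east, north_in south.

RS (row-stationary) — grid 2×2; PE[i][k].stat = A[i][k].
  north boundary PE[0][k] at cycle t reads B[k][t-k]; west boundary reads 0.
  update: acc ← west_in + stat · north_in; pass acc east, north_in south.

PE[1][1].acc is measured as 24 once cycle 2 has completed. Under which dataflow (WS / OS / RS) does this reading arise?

dataflow = OS

WS (2×2 grid), PE[1][1]:
  [0] (1,1) acc=0 (h:0 v:0)
  [1] (1,1) acc=0 (h:0 v:0)
  [2] (1,1) acc=47 (h:7 v:47)
OS (2×2 grid), PE[1][1]:
  [0] (1,1) acc=0 (h:0 v:0)
  [1] (1,1) acc=0 (h:0 v:0)
  [2] (1,1) acc=24 (h:6 v:4)
RS (2×2 grid), PE[1][1]:
  [0] (1,1) acc=0 (h:0 v:0)
  [1] (1,1) acc=0 (h:0 v:0)
  [2] (1,1) acc=69 (h:69 v:3)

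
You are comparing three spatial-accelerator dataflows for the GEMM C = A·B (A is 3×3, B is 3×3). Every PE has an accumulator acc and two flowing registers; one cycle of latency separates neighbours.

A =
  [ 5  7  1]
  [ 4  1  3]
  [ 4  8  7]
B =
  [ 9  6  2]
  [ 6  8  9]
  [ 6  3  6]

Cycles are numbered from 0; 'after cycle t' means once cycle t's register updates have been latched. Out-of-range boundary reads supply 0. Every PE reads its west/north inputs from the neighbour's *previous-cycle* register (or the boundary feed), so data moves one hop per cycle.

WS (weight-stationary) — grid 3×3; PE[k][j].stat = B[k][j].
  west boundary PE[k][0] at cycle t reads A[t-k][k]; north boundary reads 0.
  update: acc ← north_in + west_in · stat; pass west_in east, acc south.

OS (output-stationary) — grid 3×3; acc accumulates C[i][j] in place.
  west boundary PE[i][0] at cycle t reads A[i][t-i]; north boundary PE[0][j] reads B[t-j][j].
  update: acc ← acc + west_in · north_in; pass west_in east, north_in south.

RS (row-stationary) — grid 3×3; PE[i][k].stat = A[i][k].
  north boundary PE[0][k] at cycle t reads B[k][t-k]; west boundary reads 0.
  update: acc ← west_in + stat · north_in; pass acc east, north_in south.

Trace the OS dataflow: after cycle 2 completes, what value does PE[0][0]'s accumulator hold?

OS 3×3: PE[0][0] cycle-by-cycle (with neighbour feeds):
  @0  [0,0]  acc 45  |  →5  ↓9
  @1  [0,0]  acc 87  |  →7  ↓6
  @2  [0,0]  acc 93  |  →1  ↓6

PE[0][0].acc = 93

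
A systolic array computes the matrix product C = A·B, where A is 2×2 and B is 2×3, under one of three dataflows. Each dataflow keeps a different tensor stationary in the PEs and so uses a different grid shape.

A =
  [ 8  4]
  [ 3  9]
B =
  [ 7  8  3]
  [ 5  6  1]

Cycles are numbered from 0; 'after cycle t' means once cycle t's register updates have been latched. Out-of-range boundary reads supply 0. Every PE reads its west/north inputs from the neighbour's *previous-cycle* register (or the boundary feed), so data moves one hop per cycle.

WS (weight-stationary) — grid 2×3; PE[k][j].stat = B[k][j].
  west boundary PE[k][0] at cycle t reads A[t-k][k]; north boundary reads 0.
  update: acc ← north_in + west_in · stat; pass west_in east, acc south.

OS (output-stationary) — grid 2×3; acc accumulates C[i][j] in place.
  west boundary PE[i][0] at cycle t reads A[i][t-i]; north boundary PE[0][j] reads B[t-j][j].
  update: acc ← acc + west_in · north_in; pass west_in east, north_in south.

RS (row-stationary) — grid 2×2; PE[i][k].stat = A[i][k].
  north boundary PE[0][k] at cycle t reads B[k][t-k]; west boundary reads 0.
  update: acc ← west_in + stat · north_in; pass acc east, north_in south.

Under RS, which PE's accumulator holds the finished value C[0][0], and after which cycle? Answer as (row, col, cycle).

(row, col, cycle) = (0, 1, 1)

RS — PE[0][1] is where C[0][0] collects:
  c0 r0c1: 0 / 0 / 0
  c1 r0c1: 76 / 76 / 5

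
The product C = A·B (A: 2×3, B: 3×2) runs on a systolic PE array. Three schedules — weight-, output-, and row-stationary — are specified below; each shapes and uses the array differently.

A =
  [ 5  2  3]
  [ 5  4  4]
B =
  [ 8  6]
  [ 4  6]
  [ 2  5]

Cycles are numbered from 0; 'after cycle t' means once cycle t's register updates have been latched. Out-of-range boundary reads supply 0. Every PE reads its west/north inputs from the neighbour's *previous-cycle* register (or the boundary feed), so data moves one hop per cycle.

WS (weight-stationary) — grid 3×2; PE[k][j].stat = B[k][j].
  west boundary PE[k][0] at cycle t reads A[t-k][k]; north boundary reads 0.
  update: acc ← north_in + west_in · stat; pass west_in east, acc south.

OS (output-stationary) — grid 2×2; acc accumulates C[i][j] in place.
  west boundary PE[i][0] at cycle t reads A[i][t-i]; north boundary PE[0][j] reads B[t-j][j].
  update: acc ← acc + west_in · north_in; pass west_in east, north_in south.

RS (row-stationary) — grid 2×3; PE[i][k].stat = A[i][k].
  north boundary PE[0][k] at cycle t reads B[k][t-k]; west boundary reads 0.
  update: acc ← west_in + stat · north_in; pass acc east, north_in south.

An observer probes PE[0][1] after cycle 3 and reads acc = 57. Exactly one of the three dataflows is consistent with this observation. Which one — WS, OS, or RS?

WS (3×2 grid), PE[0][1]:
  t=0 PE[0][1]: acc=0 h=0 v=0
  t=1 PE[0][1]: acc=30 h=5 v=30
  t=2 PE[0][1]: acc=30 h=5 v=30
  t=3 PE[0][1]: acc=0 h=0 v=0
OS (2×2 grid), PE[0][1]:
  t=0 PE[0][1]: acc=0 h=0 v=0
  t=1 PE[0][1]: acc=30 h=5 v=6
  t=2 PE[0][1]: acc=42 h=2 v=6
  t=3 PE[0][1]: acc=57 h=3 v=5
RS (2×3 grid), PE[0][1]:
  t=0 PE[0][1]: acc=0 h=0 v=0
  t=1 PE[0][1]: acc=48 h=48 v=4
  t=2 PE[0][1]: acc=42 h=42 v=6
  t=3 PE[0][1]: acc=0 h=0 v=0

dataflow = OS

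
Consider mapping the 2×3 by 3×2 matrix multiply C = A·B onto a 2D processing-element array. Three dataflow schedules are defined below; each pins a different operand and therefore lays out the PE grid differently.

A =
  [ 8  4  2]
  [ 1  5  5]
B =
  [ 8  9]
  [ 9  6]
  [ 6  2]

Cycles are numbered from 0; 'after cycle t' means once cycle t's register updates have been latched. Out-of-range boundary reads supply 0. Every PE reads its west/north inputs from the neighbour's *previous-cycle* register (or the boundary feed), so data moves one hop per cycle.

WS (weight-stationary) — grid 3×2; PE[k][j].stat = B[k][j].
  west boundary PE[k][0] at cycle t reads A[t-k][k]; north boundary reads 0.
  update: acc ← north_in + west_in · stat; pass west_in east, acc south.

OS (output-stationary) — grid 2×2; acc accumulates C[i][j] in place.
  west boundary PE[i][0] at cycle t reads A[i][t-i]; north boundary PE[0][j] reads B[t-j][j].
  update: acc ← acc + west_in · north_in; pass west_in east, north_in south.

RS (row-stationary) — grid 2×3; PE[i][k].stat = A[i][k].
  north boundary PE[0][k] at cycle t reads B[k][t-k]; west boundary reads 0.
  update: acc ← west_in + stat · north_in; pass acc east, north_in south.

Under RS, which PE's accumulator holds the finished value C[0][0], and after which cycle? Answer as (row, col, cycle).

RS — PE[0][2] is where C[0][0] collects:
  0: (0,2).acc=0  regs=<0,0>
  1: (0,2).acc=0  regs=<0,0>
  2: (0,2).acc=112  regs=<112,6>

(row, col, cycle) = (0, 2, 2)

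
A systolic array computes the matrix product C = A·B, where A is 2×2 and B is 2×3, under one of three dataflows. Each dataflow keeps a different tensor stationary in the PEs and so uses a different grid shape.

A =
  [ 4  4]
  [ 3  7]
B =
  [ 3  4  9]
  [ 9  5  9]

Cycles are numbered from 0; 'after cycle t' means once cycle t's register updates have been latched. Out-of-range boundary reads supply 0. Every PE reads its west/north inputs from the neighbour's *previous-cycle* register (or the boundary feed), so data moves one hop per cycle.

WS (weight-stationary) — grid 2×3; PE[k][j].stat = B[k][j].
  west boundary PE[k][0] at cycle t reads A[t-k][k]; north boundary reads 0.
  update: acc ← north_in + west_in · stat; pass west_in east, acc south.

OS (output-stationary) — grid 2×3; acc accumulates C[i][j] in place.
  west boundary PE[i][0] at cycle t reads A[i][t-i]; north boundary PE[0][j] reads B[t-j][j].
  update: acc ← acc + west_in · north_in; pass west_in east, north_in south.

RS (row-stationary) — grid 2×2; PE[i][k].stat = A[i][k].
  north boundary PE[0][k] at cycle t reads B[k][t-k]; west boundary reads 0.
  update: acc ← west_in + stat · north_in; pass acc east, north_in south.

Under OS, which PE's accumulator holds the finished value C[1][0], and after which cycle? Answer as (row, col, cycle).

(row, col, cycle) = (1, 0, 2)

OS — PE[1][0] is where C[1][0] collects:
  t=0 PE[1][0]: acc=0 h=0 v=0
  t=1 PE[1][0]: acc=9 h=3 v=3
  t=2 PE[1][0]: acc=72 h=7 v=9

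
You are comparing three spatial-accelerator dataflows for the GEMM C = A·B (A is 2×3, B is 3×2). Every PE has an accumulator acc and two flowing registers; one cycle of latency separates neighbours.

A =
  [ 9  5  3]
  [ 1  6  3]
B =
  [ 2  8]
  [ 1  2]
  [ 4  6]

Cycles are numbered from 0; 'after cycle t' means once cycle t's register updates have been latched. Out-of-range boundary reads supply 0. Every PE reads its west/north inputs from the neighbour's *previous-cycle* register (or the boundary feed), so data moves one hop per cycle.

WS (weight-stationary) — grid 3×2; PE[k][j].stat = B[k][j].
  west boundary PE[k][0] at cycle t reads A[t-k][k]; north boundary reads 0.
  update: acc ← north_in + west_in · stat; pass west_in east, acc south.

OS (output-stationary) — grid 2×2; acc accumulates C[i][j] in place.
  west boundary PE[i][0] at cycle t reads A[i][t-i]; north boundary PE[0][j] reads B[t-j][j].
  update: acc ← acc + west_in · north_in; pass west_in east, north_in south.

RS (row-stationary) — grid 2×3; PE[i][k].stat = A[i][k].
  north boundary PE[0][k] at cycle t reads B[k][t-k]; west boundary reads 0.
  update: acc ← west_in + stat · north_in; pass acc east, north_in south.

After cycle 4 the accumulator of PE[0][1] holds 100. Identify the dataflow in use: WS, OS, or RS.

— WS: 3×2; PE[0][1] trace:
  after 0 — PE[0][1] acc=0, pass-E 0, pass-S 0
  after 1 — PE[0][1] acc=72, pass-E 9, pass-S 72
  after 2 — PE[0][1] acc=8, pass-E 1, pass-S 8
  after 3 — PE[0][1] acc=0, pass-E 0, pass-S 0
  after 4 — PE[0][1] acc=0, pass-E 0, pass-S 0
— OS: 2×2; PE[0][1] trace:
  after 0 — PE[0][1] acc=0, pass-E 0, pass-S 0
  after 1 — PE[0][1] acc=72, pass-E 9, pass-S 8
  after 2 — PE[0][1] acc=82, pass-E 5, pass-S 2
  after 3 — PE[0][1] acc=100, pass-E 3, pass-S 6
  after 4 — PE[0][1] acc=100, pass-E 0, pass-S 0
— RS: 2×3; PE[0][1] trace:
  after 0 — PE[0][1] acc=0, pass-E 0, pass-S 0
  after 1 — PE[0][1] acc=23, pass-E 23, pass-S 1
  after 2 — PE[0][1] acc=82, pass-E 82, pass-S 2
  after 3 — PE[0][1] acc=0, pass-E 0, pass-S 0
  after 4 — PE[0][1] acc=0, pass-E 0, pass-S 0

dataflow = OS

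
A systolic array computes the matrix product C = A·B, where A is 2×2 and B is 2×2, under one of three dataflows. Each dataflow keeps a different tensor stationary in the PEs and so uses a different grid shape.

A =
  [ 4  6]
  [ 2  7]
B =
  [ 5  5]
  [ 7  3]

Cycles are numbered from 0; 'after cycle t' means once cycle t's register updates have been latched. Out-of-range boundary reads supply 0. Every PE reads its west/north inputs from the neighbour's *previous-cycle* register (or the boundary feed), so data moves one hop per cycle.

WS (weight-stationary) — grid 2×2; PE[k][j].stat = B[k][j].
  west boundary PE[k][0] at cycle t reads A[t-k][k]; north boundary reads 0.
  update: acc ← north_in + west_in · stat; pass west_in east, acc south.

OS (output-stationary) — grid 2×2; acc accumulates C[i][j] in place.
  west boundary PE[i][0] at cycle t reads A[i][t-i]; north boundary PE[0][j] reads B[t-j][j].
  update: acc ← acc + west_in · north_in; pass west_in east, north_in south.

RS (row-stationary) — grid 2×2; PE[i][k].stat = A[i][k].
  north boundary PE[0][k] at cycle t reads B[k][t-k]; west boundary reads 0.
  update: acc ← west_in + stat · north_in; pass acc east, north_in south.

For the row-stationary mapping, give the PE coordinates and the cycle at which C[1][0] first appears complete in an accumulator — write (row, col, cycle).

(row, col, cycle) = (1, 1, 2)

Under RS, C[1][0] lands at PE[1][1]:
  [0] (1,1) acc=0 (h:0 v:0)
  [1] (1,1) acc=0 (h:0 v:0)
  [2] (1,1) acc=59 (h:59 v:7)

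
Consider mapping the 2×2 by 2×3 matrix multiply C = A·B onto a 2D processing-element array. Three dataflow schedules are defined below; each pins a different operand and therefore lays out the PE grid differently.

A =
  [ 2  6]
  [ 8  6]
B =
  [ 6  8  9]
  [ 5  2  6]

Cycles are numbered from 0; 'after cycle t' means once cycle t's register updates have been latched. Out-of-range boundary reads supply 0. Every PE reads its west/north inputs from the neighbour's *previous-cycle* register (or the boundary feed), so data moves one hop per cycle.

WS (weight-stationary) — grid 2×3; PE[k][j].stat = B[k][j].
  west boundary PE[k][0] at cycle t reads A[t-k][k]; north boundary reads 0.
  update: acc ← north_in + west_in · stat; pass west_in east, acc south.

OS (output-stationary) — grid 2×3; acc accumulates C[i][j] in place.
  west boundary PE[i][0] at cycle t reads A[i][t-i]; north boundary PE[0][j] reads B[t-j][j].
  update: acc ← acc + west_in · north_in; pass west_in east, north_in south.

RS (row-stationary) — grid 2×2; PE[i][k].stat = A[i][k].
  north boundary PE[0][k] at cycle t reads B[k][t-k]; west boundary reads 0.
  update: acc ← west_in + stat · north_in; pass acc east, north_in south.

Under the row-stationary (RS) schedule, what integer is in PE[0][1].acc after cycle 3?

PE[0][1].acc = 54

RS (2×2). Following PE[0][1] plus its west/north inputs:
  0: (0,0).acc=12  regs=<12,6>
  0: (0,1).acc=0  regs=<0,0>
  1: (0,0).acc=16  regs=<16,8>
  1: (0,1).acc=42  regs=<42,5>
  2: (0,0).acc=18  regs=<18,9>
  2: (0,1).acc=28  regs=<28,2>
  3: (0,0).acc=0  regs=<0,0>
  3: (0,1).acc=54  regs=<54,6>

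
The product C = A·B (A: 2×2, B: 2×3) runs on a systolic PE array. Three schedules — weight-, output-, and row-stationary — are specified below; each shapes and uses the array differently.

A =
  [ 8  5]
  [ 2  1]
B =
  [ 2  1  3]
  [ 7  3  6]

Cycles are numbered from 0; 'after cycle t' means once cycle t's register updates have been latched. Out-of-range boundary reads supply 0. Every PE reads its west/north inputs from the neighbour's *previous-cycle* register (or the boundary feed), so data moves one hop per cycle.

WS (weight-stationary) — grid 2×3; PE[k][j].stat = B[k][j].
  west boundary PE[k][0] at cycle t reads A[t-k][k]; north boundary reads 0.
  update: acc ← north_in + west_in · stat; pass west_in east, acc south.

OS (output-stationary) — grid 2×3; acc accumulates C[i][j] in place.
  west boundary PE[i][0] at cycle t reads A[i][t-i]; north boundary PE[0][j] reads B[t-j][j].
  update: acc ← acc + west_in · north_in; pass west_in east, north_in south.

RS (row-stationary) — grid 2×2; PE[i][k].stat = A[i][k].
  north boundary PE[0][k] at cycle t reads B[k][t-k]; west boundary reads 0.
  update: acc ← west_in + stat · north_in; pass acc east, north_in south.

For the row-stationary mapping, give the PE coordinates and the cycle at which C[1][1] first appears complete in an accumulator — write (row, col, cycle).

(row, col, cycle) = (1, 1, 3)

RS: C[1][1] accumulates in PE[1][1]:
  c0 r1c1: 0 / 0 / 0
  c1 r1c1: 0 / 0 / 0
  c2 r1c1: 11 / 11 / 7
  c3 r1c1: 5 / 5 / 3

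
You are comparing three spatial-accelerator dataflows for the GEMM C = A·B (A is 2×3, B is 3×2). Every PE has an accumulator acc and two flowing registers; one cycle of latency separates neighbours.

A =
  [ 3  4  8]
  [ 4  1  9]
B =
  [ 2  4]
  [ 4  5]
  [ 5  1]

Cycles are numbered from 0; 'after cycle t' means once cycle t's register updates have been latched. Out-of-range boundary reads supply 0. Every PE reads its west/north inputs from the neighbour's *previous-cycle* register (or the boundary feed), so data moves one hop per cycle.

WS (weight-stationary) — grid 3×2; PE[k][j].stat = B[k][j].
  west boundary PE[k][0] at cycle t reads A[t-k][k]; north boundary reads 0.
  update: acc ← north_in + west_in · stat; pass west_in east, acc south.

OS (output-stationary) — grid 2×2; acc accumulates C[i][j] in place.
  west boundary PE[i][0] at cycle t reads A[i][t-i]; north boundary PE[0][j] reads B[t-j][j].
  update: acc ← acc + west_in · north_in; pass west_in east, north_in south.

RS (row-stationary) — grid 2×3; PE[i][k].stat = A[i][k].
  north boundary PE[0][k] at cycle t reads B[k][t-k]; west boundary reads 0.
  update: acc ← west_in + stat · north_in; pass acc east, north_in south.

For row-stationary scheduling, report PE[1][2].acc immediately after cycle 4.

RS on a 2×3 grid — tracing PE[1][2] and its feeders:
  @0  [0,2]  acc 0  |  →0  ↓0
  @0  [1,1]  acc 0  |  →0  ↓0
  @0  [1,2]  acc 0  |  →0  ↓0
  @1  [0,2]  acc 0  |  →0  ↓0
  @1  [1,1]  acc 0  |  →0  ↓0
  @1  [1,2]  acc 0  |  →0  ↓0
  @2  [0,2]  acc 62  |  →62  ↓5
  @2  [1,1]  acc 12  |  →12  ↓4
  @2  [1,2]  acc 0  |  →0  ↓0
  @3  [0,2]  acc 40  |  →40  ↓1
  @3  [1,1]  acc 21  |  →21  ↓5
  @3  [1,2]  acc 57  |  →57  ↓5
  @4  [0,2]  acc 0  |  →0  ↓0
  @4  [1,1]  acc 0  |  →0  ↓0
  @4  [1,2]  acc 30  |  →30  ↓1

PE[1][2].acc = 30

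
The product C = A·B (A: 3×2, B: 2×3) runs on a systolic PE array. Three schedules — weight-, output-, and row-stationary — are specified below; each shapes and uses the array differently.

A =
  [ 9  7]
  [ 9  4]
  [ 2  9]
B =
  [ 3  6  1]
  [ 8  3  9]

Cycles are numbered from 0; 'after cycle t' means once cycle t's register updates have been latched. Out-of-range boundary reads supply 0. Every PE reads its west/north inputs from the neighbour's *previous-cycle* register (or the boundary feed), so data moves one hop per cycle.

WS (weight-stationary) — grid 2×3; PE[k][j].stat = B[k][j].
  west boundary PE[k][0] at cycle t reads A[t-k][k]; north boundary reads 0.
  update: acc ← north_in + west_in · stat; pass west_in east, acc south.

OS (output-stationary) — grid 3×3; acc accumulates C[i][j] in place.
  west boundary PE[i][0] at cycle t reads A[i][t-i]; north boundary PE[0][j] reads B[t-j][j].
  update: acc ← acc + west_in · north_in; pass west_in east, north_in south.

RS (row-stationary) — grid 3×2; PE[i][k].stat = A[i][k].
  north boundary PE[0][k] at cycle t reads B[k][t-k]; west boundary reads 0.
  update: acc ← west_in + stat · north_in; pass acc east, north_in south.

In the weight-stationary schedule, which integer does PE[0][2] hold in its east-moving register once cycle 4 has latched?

Tracing WS — 2×3 array, target PE[0][2]:
  0: (0,1).acc=0  regs=<0,0>
  0: (0,2).acc=0  regs=<0,0>
  1: (0,1).acc=54  regs=<9,54>
  1: (0,2).acc=0  regs=<0,0>
  2: (0,1).acc=54  regs=<9,54>
  2: (0,2).acc=9  regs=<9,9>
  3: (0,1).acc=12  regs=<2,12>
  3: (0,2).acc=9  regs=<9,9>
  4: (0,1).acc=0  regs=<0,0>
  4: (0,2).acc=2  regs=<2,2>

register = 2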